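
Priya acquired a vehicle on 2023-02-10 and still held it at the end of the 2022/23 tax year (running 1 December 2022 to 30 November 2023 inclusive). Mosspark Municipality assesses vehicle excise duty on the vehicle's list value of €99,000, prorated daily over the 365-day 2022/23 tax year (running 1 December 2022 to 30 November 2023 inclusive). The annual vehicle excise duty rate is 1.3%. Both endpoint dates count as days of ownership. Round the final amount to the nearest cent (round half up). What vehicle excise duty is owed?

€1,036.65

Days held (2023-02-10 to 2023-11-30): 294 out of 365
Tax = €99,000 × 1.3% × 294/365 = €1,036.6521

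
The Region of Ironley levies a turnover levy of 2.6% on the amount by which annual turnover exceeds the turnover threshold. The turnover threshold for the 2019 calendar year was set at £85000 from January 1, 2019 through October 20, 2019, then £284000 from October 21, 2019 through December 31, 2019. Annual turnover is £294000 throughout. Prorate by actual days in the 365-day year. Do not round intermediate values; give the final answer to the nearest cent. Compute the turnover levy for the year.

£4413.38

January 1 – October 20, 2019: 293 days, exemption £85000 → (£294000 − £85000) × 2.6% × 293/365 = £4362.0877
October 21 – December 31, 2019: 72 days, exemption £284000 → (£294000 − £284000) × 2.6% × 72/365 = £51.2877
Total = £4413.3753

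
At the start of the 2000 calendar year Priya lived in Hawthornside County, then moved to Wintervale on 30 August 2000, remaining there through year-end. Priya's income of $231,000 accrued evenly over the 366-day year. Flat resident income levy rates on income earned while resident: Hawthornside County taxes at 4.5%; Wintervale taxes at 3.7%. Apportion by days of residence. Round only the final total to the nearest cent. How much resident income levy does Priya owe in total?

Hawthornside County, 1 January – 29 August 2000: 242 days → $231,000 × 4.5% × 242/366 = $6,873.1967
Wintervale, 30 August – 31 December 2000: 124 days → $231,000 × 3.7% × 124/366 = $2,895.7049
Total = $9,768.9016

$9,768.90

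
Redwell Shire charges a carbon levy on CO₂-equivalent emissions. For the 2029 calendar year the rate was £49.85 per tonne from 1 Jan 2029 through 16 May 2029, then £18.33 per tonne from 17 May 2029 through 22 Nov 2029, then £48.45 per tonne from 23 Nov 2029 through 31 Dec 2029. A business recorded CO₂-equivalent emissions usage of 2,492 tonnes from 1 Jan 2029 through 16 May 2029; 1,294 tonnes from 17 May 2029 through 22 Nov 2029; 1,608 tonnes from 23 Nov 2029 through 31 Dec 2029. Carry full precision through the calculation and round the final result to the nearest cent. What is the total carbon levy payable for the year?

1 Jan – 16 May 2029: 2,492 tonnes at £49.85/tonne → £124226.20
17 May – 22 Nov 2029: 1,294 tonnes at £18.33/tonne → £23719.02
23 Nov – 31 Dec 2029: 1,608 tonnes at £48.45/tonne → £77907.60

£225852.82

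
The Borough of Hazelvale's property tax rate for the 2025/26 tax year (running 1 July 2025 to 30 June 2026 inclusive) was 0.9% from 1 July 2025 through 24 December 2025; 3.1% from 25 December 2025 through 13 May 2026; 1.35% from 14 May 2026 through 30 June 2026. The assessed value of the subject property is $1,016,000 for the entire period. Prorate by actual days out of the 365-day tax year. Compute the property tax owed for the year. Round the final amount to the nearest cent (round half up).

1 July – 24 December 2025: 177 days at 0.9% → $1,016,000 × 0.9% × 177/365 = $4,434.2137
25 December 2025 – 13 May 2026: 140 days at 3.1% → $1,016,000 × 3.1% × 140/365 = $12,080.6575
14 May – 30 June 2026: 48 days at 1.35% → $1,016,000 × 1.35% × 48/365 = $1,803.7479
Total = $18,318.6192

$18,318.62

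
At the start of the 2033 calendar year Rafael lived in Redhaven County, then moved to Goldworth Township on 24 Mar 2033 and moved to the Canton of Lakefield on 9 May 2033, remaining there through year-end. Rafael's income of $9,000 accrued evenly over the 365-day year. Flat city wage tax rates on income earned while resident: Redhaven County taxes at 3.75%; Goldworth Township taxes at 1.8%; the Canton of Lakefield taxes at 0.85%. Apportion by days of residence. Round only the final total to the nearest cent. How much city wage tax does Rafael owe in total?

$145.91

Redhaven County, 1 Jan – 23 Mar 2033: 82 days → $9,000 × 3.75% × 82/365 = $75.8219
Goldworth Township, 24 Mar – 8 May 2033: 46 days → $9,000 × 1.8% × 46/365 = $20.4164
The Canton of Lakefield, 9 May – 31 Dec 2033: 237 days → $9,000 × 0.85% × 237/365 = $49.6726
Total = $145.9110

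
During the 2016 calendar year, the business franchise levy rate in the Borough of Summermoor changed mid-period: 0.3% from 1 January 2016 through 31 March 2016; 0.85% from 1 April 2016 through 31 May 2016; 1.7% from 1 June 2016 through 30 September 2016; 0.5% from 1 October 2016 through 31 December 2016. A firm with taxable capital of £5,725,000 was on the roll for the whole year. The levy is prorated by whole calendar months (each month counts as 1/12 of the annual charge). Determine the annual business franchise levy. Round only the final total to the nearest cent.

1 January – 31 March 2016: 3 months at 0.3% → £5,725,000 × 0.3% × 3/12 = £4,293.7500
1 April – 31 May 2016: 2 months at 0.85% → £5,725,000 × 0.85% × 2/12 = £8,110.4167
1 June – 30 September 2016: 4 months at 1.7% → £5,725,000 × 1.7% × 4/12 = £32,441.6667
1 October – 31 December 2016: 3 months at 0.5% → £5,725,000 × 0.5% × 3/12 = £7,156.2500
Total = £52,002.0833

£52,002.08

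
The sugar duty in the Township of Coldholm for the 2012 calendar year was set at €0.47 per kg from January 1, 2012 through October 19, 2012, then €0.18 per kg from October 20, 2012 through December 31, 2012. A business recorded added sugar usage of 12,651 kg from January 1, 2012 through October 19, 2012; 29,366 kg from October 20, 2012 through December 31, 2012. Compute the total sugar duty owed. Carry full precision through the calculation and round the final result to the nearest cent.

€11,231.85

January 1 – October 19, 2012: 12,651 kg at €0.47/kg → €5,945.97
October 20 – December 31, 2012: 29,366 kg at €0.18/kg → €5,285.88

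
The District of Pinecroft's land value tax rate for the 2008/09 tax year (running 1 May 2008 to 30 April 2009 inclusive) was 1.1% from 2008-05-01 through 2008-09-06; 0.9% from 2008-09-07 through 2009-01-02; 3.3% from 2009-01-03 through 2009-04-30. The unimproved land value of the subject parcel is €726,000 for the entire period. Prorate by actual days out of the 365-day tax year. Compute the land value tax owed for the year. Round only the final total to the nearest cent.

€12,680.14

2008-05-01 to 2008-09-06: 129 days at 1.1% → €726,000 × 1.1% × 129/365 = €2,822.4493
2008-09-07 to 2009-01-02: 118 days at 0.9% → €726,000 × 0.9% × 118/365 = €2,112.3616
2009-01-03 to 2009-04-30: 118 days at 3.3% → €726,000 × 3.3% × 118/365 = €7,745.3260
Total = €12,680.1370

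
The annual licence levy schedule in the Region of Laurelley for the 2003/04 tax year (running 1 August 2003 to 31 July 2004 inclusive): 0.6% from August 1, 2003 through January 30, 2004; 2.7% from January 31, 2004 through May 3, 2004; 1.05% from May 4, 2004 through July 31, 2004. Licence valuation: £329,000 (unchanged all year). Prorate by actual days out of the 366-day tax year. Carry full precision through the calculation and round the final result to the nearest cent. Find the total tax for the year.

August 1, 2003 – January 30, 2004: 183 days at 0.6% → £329,000 × 0.6% × 183/366 = £987.0000
January 31 – May 3, 2004: 94 days at 2.7% → £329,000 × 2.7% × 94/366 = £2,281.4262
May 4 – July 31, 2004: 89 days at 1.05% → £329,000 × 1.05% × 89/366 = £840.0287
Total = £4,108.4549

£4,108.45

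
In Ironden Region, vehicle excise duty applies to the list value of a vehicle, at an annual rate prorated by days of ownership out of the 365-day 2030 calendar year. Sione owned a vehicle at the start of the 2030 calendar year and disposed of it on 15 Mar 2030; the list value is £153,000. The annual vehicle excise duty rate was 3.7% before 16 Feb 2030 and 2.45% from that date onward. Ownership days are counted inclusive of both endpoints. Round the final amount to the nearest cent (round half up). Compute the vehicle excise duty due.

1 Jan – 15 Feb 2030: 46 days at 3.7% → £153,000 × 3.7% × 46/365 = £713.4411
16 Feb – 15 Mar 2030: 28 days at 2.45% → £153,000 × 2.45% × 28/365 = £287.5562
Total = £1,000.9973

£1,001.00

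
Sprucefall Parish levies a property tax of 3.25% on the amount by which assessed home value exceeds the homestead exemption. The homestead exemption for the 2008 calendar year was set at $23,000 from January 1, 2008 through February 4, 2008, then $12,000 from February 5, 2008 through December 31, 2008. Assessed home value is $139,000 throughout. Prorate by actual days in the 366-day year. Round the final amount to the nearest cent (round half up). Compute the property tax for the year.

$4,093.31

January 1 – February 4, 2008: 35 days, exemption $23,000 → ($139,000 − $23,000) × 3.25% × 35/366 = $360.5191
February 5 – December 31, 2008: 331 days, exemption $12,000 → ($139,000 − $12,000) × 3.25% × 331/366 = $3,732.7937
Total = $4,093.3128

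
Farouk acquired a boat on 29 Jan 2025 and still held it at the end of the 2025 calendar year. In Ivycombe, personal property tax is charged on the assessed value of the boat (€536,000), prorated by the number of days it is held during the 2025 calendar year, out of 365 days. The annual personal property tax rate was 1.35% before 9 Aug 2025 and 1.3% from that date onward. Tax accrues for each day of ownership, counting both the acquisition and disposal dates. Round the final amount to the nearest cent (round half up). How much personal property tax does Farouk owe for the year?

29 Jan – 8 Aug 2025: 192 days at 1.35% → €536,000 × 1.35% × 192/365 = €3,806.3342
9 Aug – 31 Dec 2025: 145 days at 1.3% → €536,000 × 1.3% × 145/365 = €2,768.1096
Total = €6,574.4438

€6,574.44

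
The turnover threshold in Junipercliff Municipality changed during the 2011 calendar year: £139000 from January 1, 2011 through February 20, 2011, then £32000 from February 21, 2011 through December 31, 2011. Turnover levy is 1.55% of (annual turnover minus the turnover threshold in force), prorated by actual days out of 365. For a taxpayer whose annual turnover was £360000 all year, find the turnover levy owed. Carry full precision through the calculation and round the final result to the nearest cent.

January 1 – February 20, 2011: 51 days, exemption £139000 → (£360000 − £139000) × 1.55% × 51/365 = £478.6315
February 21 – December 31, 2011: 314 days, exemption £32000 → (£360000 − £32000) × 1.55% × 314/365 = £4373.6329
Total = £4852.2644

£4852.26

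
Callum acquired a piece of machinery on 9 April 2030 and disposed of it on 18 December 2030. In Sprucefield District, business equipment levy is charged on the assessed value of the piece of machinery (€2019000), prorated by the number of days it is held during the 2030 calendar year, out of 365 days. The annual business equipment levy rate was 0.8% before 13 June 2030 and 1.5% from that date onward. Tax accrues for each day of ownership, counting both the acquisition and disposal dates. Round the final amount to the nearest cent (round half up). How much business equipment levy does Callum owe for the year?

9 April – 12 June 2030: 65 days at 0.8% → €2019000 × 0.8% × 65/365 = €2876.3836
13 June – 18 December 2030: 189 days at 1.5% → €2019000 × 1.5% × 189/365 = €15681.8219
Total = €18558.2055

€18558.21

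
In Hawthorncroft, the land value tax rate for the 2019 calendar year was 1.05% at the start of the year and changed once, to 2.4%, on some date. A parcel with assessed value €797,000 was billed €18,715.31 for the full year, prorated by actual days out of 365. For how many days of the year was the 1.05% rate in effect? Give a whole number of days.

Let d = days at the first rate; then 365 − d days at the second rate.
€797,000 × [1.05%·d + 2.4%·(365−d)] / 365 = €18,715.31
Solving gives d = 14, so the new rate took effect on January 15, 2019.

14 days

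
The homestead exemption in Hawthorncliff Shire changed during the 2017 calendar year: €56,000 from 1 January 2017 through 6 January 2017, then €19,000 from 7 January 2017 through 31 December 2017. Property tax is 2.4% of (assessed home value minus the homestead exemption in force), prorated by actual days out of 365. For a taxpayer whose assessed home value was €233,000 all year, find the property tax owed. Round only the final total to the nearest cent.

€5,121.40

1 January – 6 January 2017: 6 days, exemption €56,000 → (€233,000 − €56,000) × 2.4% × 6/365 = €69.8301
7 January – 31 December 2017: 359 days, exemption €19,000 → (€233,000 − €19,000) × 2.4% × 359/365 = €5,051.5726
Total = €5,121.4027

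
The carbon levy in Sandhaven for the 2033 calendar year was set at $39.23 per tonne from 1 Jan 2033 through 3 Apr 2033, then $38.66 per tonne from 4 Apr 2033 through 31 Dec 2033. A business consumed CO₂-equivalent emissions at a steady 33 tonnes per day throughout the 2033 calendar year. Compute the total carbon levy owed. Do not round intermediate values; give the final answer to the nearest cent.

$467,409.03

1 Jan – 3 Apr 2033: 93 days × 33 tonnes/day = 3,069 tonnes at $39.23/tonne → $120,396.87
4 Apr – 31 Dec 2033: 272 days × 33 tonnes/day = 8,976 tonnes at $38.66/tonne → $347,012.16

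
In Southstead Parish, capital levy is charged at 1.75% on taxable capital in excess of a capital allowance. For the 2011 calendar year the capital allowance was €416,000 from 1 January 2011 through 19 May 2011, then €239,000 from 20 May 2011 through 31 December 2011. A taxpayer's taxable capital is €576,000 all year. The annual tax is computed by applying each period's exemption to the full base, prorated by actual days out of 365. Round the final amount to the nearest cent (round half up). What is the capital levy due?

1 January – 19 May 2011: 139 days, exemption €416,000 → (€576,000 − €416,000) × 1.75% × 139/365 = €1,066.3014
20 May – 31 December 2011: 226 days, exemption €239,000 → (€576,000 − €239,000) × 1.75% × 226/365 = €3,651.6027
Total = €4,717.9041

€4,717.90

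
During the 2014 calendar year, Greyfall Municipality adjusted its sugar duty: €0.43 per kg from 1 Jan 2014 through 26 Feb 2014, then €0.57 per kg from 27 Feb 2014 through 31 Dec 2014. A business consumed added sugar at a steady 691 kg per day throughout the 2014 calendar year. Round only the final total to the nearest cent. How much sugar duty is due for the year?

1 Jan – 26 Feb 2014: 57 days × 691 kg/day = 39,387 kg at €0.43/kg → €16936.41
27 Feb – 31 Dec 2014: 308 days × 691 kg/day = 212,828 kg at €0.57/kg → €121311.96

€138248.37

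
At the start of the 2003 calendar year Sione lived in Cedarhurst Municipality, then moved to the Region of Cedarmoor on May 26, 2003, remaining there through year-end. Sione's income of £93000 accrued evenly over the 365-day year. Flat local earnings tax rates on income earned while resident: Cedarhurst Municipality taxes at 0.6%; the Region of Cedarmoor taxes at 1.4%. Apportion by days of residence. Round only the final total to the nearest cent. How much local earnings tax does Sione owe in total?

Cedarhurst Municipality, January 1 – May 25, 2003: 145 days → £93000 × 0.6% × 145/365 = £221.6712
The Region of Cedarmoor, May 26 – December 31, 2003: 220 days → £93000 × 1.4% × 220/365 = £784.7671
Total = £1006.4384

£1006.44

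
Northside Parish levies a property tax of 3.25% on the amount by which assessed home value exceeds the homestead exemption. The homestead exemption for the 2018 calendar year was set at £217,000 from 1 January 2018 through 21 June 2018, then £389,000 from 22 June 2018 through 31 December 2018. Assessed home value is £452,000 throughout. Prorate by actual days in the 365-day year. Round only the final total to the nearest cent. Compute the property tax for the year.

£4,681.69

1 January – 21 June 2018: 172 days, exemption £217,000 → (£452,000 − £217,000) × 3.25% × 172/365 = £3,599.0411
22 June – 31 December 2018: 193 days, exemption £389,000 → (£452,000 − £389,000) × 3.25% × 193/365 = £1,082.6507
Total = £4,681.6918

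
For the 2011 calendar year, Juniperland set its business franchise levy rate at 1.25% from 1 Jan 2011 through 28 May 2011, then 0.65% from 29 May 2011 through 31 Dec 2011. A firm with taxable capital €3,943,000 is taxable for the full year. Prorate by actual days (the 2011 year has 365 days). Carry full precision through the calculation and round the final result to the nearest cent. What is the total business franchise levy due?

1 Jan – 28 May 2011: 148 days at 1.25% → €3,943,000 × 1.25% × 148/365 = €19,985.0685
29 May – 31 Dec 2011: 217 days at 0.65% → €3,943,000 × 0.65% × 217/365 = €15,237.2644
Total = €35,222.3329

€35,222.33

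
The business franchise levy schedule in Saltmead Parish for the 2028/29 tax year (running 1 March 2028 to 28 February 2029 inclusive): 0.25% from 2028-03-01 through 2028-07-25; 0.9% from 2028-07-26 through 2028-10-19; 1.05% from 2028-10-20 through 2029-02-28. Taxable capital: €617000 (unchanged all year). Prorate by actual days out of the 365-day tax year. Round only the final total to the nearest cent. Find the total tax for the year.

€4272.51

2028-03-01 to 2028-07-25: 147 days at 0.25% → €617000 × 0.25% × 147/365 = €621.2260
2028-07-26 to 2028-10-19: 86 days at 0.9% → €617000 × 0.9% × 86/365 = €1308.3781
2028-10-20 to 2029-02-28: 132 days at 1.05% → €617000 × 1.05% × 132/365 = €2342.9096
Total = €4272.5137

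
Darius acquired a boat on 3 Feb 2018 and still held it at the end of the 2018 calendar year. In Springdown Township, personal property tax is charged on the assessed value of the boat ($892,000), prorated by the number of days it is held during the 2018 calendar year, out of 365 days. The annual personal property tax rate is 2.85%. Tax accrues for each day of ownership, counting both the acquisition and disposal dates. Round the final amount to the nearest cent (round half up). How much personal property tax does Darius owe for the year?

Days held (3 Feb – 31 Dec 2018): 332 out of 365
Tax = $892,000 × 2.85% × 332/365 = $23,123.5726

$23,123.57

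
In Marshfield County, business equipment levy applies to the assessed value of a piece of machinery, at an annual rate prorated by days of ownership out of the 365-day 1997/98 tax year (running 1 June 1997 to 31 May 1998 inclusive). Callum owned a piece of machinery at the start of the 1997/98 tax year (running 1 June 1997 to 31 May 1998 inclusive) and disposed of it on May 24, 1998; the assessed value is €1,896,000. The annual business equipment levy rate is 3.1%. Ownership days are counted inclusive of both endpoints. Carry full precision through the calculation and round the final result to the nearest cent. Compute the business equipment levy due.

€57,648.79

Days held (June 1, 1997 – May 24, 1998): 358 out of 365
Tax = €1,896,000 × 3.1% × 358/365 = €57,648.7890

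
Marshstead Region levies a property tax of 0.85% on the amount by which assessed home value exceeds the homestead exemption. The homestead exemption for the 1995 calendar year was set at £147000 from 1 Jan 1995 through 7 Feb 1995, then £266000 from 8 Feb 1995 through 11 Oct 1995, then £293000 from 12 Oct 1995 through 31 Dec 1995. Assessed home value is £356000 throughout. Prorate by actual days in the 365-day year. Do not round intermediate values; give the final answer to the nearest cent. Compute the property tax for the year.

£819.38

1 Jan – 7 Feb 1995: 38 days, exemption £147000 → (£356000 − £147000) × 0.85% × 38/365 = £184.9507
8 Feb – 11 Oct 1995: 246 days, exemption £266000 → (£356000 − £266000) × 0.85% × 246/365 = £515.5890
12 Oct – 31 Dec 1995: 81 days, exemption £293000 → (£356000 − £293000) × 0.85% × 81/365 = £118.8370
Total = £819.3767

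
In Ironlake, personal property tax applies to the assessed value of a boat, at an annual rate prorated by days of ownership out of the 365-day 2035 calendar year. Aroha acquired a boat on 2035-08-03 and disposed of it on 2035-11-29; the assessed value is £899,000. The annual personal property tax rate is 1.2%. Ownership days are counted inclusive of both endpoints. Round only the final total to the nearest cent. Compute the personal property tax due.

£3,517.18

Days held (2035-08-03 to 2035-11-29): 119 out of 365
Tax = £899,000 × 1.2% × 119/365 = £3,517.1836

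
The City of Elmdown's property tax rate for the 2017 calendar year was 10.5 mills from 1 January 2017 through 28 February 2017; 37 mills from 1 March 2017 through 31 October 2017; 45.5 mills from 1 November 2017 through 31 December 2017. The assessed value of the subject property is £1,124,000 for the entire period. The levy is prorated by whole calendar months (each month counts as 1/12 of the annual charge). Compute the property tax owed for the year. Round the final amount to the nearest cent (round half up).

£38,216.00

1 January – 28 February 2017: 2 months at 10.5 mills → £1,124,000 × 1.05% × 2/12 = £1,967.0000
1 March – 31 October 2017: 8 months at 37 mills → £1,124,000 × 3.7% × 8/12 = £27,725.3333
1 November – 31 December 2017: 2 months at 45.5 mills → £1,124,000 × 4.55% × 2/12 = £8,523.6667
Total = £38,216.0000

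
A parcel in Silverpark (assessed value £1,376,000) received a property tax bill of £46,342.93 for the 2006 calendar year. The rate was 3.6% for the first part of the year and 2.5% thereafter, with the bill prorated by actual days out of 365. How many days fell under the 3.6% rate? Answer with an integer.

288 days

Let d = days at the first rate; then 365 − d days at the second rate.
£1,376,000 × [3.6%·d + 2.5%·(365−d)] / 365 = £46,342.93
Solving gives d = 288, so the new rate took effect on 16 Oct 2006.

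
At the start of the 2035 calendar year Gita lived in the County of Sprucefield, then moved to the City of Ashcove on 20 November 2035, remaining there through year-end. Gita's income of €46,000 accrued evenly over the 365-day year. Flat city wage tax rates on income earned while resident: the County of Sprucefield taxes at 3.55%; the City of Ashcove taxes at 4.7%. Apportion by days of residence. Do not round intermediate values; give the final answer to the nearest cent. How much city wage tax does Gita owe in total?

€1,693.87

The County of Sprucefield, 1 January – 19 November 2035: 323 days → €46,000 × 3.55% × 323/365 = €1,445.0932
The City of Ashcove, 20 November – 31 December 2035: 42 days → €46,000 × 4.7% × 42/365 = €248.7781
Total = €1,693.8712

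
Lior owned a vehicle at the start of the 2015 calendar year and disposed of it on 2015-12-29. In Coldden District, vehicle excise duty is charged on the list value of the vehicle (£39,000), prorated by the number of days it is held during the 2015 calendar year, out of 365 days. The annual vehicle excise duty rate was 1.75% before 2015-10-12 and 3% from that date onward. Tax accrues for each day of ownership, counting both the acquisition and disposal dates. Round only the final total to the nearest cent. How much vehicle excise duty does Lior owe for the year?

£784.27

2015-01-01 to 2015-10-11: 284 days at 1.75% → £39,000 × 1.75% × 284/365 = £531.0411
2015-10-12 to 2015-12-29: 79 days at 3% → £39,000 × 3% × 79/365 = £253.2329
Total = £784.2740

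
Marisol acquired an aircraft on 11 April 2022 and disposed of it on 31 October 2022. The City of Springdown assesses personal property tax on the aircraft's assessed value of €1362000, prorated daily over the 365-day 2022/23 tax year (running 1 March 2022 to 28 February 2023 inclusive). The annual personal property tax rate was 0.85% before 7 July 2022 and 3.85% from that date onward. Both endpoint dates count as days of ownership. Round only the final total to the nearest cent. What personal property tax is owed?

€19568.02

11 April – 6 July 2022: 87 days at 0.85% → €1362000 × 0.85% × 87/365 = €2759.4493
7 July – 31 October 2022: 117 days at 3.85% → €1362000 × 3.85% × 117/365 = €16808.5726
Total = €19568.0219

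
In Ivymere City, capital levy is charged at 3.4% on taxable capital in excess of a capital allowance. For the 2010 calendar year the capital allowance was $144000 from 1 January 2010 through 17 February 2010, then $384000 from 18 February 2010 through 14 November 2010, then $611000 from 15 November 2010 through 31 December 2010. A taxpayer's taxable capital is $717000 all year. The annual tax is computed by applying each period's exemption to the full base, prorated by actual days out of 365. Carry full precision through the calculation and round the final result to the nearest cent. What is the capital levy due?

1 January – 17 February 2010: 48 days, exemption $144000 → ($717000 − $144000) × 3.4% × 48/365 = $2562.0164
18 February – 14 November 2010: 270 days, exemption $384000 → ($717000 − $384000) × 3.4% × 270/365 = $8375.1781
15 November – 31 December 2010: 47 days, exemption $611000 → ($717000 − $611000) × 3.4% × 47/365 = $464.0767
Total = $11401.2712

$11401.27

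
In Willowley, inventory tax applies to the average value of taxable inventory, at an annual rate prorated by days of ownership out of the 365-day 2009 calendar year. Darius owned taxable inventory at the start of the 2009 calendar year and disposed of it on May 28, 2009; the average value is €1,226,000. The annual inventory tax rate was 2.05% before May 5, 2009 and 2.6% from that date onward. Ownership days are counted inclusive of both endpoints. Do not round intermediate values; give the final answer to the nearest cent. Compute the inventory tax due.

€10,634.29

January 1 – May 4, 2009: 124 days at 2.05% → €1,226,000 × 2.05% × 124/365 = €8,538.3342
May 5 – May 28, 2009: 24 days at 2.6% → €1,226,000 × 2.6% × 24/365 = €2,095.9562
Total = €10,634.2904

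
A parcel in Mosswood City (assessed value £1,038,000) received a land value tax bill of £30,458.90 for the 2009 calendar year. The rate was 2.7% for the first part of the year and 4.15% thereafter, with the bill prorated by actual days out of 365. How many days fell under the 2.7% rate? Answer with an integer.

306 days

Let d = days at the first rate; then 365 − d days at the second rate.
£1,038,000 × [2.7%·d + 4.15%·(365−d)] / 365 = £30,458.90
Solving gives d = 306, so the new rate took effect on 3 Nov 2009.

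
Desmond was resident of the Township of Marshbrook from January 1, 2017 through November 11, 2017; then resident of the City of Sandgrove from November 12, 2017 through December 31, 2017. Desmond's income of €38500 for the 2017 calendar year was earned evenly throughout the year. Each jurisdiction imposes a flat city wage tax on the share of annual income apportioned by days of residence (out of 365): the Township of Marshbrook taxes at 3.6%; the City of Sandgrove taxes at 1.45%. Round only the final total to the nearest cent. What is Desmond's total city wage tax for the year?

€1272.61

The Township of Marshbrook, January 1 – November 11, 2017: 315 days → €38500 × 3.6% × 315/365 = €1196.1370
The City of Sandgrove, November 12 – December 31, 2017: 50 days → €38500 × 1.45% × 50/365 = €76.4726
Total = €1272.6096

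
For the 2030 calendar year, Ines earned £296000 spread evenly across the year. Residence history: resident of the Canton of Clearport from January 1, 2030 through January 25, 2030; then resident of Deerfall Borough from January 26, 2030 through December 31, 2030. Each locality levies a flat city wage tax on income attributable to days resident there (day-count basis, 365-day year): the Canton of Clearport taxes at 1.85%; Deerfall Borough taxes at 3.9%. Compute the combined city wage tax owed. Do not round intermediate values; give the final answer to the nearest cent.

The Canton of Clearport, January 1 – January 25, 2030: 25 days → £296000 × 1.85% × 25/365 = £375.0685
Deerfall Borough, January 26 – December 31, 2030: 340 days → £296000 × 3.9% × 340/365 = £10753.3151
Total = £11128.3836

£11128.38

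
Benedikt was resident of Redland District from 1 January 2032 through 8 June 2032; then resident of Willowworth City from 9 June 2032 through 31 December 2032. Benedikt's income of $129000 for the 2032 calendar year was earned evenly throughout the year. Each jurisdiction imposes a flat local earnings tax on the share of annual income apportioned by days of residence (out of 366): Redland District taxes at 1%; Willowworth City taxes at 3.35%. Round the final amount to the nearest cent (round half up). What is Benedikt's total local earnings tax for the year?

$2996.25

Redland District, 1 January – 8 June 2032: 160 days → $129000 × 1% × 160/366 = $563.9344
Willowworth City, 9 June – 31 December 2032: 206 days → $129000 × 3.35% × 206/366 = $2432.3197
Total = $2996.2541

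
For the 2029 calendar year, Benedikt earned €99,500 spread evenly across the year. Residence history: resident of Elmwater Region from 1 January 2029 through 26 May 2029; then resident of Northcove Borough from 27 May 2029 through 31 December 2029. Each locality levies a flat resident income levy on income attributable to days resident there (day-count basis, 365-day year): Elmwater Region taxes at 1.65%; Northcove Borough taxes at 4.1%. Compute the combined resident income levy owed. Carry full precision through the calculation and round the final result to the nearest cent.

Elmwater Region, 1 January – 26 May 2029: 146 days → €99,500 × 1.65% × 146/365 = €656.7000
Northcove Borough, 27 May – 31 December 2029: 219 days → €99,500 × 4.1% × 219/365 = €2,447.7000
Total = €3,104.4000

€3,104.40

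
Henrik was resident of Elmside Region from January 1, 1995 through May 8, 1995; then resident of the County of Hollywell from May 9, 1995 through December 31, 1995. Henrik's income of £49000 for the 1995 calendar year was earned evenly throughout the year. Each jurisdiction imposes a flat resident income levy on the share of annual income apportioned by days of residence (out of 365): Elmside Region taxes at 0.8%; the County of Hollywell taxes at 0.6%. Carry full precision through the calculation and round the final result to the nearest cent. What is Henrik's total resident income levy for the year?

£328.37

Elmside Region, January 1 – May 8, 1995: 128 days → £49000 × 0.8% × 128/365 = £137.4685
The County of Hollywell, May 9 – December 31, 1995: 237 days → £49000 × 0.6% × 237/365 = £190.8986
Total = £328.3671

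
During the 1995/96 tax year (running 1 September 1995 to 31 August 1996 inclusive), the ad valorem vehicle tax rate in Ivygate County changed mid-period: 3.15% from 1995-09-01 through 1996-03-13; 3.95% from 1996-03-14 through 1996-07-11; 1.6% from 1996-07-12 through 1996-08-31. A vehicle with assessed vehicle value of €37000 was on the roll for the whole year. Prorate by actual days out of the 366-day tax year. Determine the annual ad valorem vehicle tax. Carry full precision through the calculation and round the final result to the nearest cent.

€1182.64

1995-09-01 to 1996-03-13: 195 days at 3.15% → €37000 × 3.15% × 195/366 = €620.9631
1996-03-14 to 1996-07-11: 120 days at 3.95% → €37000 × 3.95% × 120/366 = €479.1803
1996-07-12 to 1996-08-31: 51 days at 1.6% → €37000 × 1.6% × 51/366 = €82.4918
Total = €1182.6352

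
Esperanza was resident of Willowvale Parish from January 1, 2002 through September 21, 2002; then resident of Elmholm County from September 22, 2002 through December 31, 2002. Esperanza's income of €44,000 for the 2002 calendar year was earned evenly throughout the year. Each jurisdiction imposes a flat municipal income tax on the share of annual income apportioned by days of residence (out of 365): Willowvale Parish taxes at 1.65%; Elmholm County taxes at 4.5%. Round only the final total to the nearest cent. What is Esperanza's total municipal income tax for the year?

€1,073.00

Willowvale Parish, January 1 – September 21, 2002: 264 days → €44,000 × 1.65% × 264/365 = €525.1068
Elmholm County, September 22 – December 31, 2002: 101 days → €44,000 × 4.5% × 101/365 = €547.8904
Total = €1,072.9973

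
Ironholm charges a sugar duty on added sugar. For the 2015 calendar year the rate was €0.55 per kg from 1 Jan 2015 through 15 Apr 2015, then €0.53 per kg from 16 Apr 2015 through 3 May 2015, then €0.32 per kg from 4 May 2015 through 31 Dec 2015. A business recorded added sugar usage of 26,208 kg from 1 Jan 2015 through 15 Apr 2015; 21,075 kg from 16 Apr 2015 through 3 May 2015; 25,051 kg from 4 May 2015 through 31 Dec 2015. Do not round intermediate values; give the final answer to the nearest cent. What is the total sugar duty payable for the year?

€33600.47

1 Jan – 15 Apr 2015: 26,208 kg at €0.55/kg → €14414.40
16 Apr – 3 May 2015: 21,075 kg at €0.53/kg → €11169.75
4 May – 31 Dec 2015: 25,051 kg at €0.32/kg → €8016.32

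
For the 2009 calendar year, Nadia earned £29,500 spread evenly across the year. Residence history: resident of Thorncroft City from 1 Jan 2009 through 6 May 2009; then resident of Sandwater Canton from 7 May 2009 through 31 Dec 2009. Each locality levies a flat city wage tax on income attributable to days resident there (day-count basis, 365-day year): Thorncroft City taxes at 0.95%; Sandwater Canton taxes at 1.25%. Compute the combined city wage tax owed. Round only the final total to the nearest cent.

Thorncroft City, 1 Jan – 6 May 2009: 126 days → £29,500 × 0.95% × 126/365 = £96.7438
Sandwater Canton, 7 May – 31 Dec 2009: 239 days → £29,500 × 1.25% × 239/365 = £241.4555
Total = £338.1993

£338.20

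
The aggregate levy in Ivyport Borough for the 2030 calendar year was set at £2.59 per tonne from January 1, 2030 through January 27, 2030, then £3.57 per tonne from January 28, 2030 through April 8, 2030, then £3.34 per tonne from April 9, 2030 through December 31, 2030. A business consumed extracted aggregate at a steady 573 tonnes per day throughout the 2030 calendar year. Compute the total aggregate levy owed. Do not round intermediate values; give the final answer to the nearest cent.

January 1 – January 27, 2030: 27 days × 573 tonnes/day = 15,471 tonnes at £2.59/tonne → £40,069.89
January 28 – April 8, 2030: 71 days × 573 tonnes/day = 40,683 tonnes at £3.57/tonne → £145,238.31
April 9 – December 31, 2030: 267 days × 573 tonnes/day = 152,991 tonnes at £3.34/tonne → £510,989.94

£696,298.14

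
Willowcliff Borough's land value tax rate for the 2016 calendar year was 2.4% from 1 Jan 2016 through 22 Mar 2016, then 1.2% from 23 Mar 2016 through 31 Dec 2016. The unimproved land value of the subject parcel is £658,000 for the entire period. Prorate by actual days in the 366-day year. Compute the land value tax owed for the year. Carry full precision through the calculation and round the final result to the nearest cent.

1 Jan – 22 Mar 2016: 82 days at 2.4% → £658,000 × 2.4% × 82/366 = £3,538.0984
23 Mar – 31 Dec 2016: 284 days at 1.2% → £658,000 × 1.2% × 284/366 = £6,126.9508
Total = £9,665.0492

£9,665.05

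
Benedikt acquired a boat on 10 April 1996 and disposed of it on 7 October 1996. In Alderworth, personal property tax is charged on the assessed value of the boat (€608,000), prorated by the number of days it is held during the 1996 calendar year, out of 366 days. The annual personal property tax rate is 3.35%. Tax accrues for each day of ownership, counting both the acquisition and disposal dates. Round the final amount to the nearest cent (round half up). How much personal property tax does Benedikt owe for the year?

Days held (10 April – 7 October 1996): 181 out of 366
Tax = €608,000 × 3.35% × 181/366 = €10,072.6995

€10,072.70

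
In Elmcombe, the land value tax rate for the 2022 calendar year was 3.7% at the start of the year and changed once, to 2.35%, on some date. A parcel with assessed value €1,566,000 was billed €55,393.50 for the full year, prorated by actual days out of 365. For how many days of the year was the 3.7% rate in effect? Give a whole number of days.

321 days

Let d = days at the first rate; then 365 − d days at the second rate.
€1,566,000 × [3.7%·d + 2.35%·(365−d)] / 365 = €55,393.50
Solving gives d = 321, so the new rate took effect on 18 November 2022.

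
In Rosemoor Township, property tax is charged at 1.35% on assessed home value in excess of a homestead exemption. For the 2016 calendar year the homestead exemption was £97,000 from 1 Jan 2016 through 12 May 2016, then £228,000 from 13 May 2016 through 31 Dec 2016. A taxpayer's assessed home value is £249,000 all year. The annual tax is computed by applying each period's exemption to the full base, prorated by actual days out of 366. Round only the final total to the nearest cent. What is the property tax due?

1 Jan – 12 May 2016: 133 days, exemption £97,000 → (£249,000 − £97,000) × 1.35% × 133/366 = £745.6721
13 May – 31 Dec 2016: 233 days, exemption £228,000 → (£249,000 − £228,000) × 1.35% × 233/366 = £180.4795
Total = £926.1516

£926.15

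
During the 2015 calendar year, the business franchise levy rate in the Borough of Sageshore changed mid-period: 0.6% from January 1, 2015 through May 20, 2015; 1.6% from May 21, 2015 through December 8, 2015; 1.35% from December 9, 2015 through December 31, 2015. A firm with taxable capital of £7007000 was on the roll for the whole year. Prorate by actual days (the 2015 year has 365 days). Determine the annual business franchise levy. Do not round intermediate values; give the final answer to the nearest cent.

£84131.99

January 1 – May 20, 2015: 140 days at 0.6% → £7007000 × 0.6% × 140/365 = £16125.6986
May 21 – December 8, 2015: 202 days at 1.6% → £7007000 × 1.6% × 202/365 = £62045.5452
December 9 – December 31, 2015: 23 days at 1.35% → £7007000 × 1.35% × 23/365 = £5960.7493
Total = £84131.9932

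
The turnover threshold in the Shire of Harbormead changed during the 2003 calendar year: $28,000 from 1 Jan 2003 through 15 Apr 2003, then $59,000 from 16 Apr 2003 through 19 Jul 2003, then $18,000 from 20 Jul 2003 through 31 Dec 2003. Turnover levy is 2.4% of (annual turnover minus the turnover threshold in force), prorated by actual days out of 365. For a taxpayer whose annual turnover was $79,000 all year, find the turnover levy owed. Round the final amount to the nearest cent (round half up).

1 Jan – 15 Apr 2003: 105 days, exemption $28,000 → ($79,000 − $28,000) × 2.4% × 105/365 = $352.1096
16 Apr – 19 Jul 2003: 95 days, exemption $59,000 → ($79,000 − $59,000) × 2.4% × 95/365 = $124.9315
20 Jul – 31 Dec 2003: 165 days, exemption $18,000 → ($79,000 − $18,000) × 2.4% × 165/365 = $661.8082
Total = $1,138.8493

$1,138.85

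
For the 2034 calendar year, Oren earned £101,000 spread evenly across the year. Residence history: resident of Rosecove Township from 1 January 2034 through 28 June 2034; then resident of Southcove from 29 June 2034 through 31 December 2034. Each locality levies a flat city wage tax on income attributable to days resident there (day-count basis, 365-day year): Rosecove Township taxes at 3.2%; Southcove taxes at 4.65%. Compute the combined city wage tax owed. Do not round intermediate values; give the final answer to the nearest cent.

£3,978.29

Rosecove Township, 1 January – 28 June 2034: 179 days → £101,000 × 3.2% × 179/365 = £1,585.0082
Southcove, 29 June – 31 December 2034: 186 days → £101,000 × 4.65% × 186/365 = £2,393.2849
Total = £3,978.2932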